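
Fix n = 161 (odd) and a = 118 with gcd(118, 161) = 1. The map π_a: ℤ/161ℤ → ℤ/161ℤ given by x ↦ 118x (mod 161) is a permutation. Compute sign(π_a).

Start at x=104: 104 → 36 → 62 → 71 → 6 → 64 → 146 → … (one orbit).
The orbit structure of x ↦ 118x mod 161: 12 orbits of sizes [22, 22, 22, 22, 22, 22, 11, 11, 2, 2, 2, 1].
161 − 12 = 149 transpositions; sign(π) = (−1)^149 = -1.

-1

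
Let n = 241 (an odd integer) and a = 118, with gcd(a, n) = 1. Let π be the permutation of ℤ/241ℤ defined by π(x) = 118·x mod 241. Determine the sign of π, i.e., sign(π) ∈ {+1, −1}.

Trace 237: π^k(237) = [237, 10, 216, 183, 145, 240, 123] for k=0..6.
The orbit structure of x ↦ 118x mod 241: 5 orbits of sizes [60, 60, 60, 60, 1].
n − c = 241 − 5 = 236; sign = (−1)^236 = +1.

+1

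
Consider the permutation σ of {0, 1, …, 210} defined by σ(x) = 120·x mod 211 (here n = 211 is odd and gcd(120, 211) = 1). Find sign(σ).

Start at x=170: 170 → 144 → 189 → 103 → 122 → 81 → 14 → … (one orbit).
3 cycles of lengths [105, 105, 1].
3 cycles on 211: each ℓ→(−1)^(ℓ−1), product (−1)^208 = +1.
Zolotarev: (120|211) = +1, matching the cycle-count sign.

+1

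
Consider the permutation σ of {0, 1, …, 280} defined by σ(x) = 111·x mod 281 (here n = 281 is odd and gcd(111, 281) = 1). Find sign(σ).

Start at x=35: 35 → 232 → 181 → 140 → 85 → 162 → 279 → … (one orbit).
Cycle type of π: 35×8 + 1; total 9 cycles.
9 cycles on 281: each ℓ→(−1)^(ℓ−1), product (−1)^272 = +1.
(111|281)_J = +1 (Zolotarev's lemma cross-check).

+1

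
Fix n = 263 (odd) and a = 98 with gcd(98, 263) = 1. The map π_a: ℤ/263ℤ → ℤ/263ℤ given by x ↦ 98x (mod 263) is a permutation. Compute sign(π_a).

+1

Start at x=34: 34 → 176 → 153 → 3 → 31 → 145 → 8 → … (one orbit).
Cycle type of π: 131×2 + 1; total 3 cycles.
With 3 cycles on 263 points, sign = (−1)^{263−3} = +1.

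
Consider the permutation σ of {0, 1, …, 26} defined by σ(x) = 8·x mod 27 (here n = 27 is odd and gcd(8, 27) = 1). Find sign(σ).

Orbit of 8 under x↦8x: [8, 10, 26, 19, 17, 1]… (length divides ord_27(8)).
Cycle type of π: 6×3 + 2×4 + 1; total 8 cycles.
Σ(ℓ_i−1) = 27−8 = 19; sign = (−1)^19 = -1.
(8|27)_J = -1 (Zolotarev's lemma cross-check).

-1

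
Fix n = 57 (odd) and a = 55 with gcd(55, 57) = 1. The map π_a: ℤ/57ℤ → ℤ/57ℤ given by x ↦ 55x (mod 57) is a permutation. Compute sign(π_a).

Trace 16: π^k(16) = [16, 25, 7, 43, 28, 1, 55] for k=0..6.
The orbit structure of x ↦ 55x mod 57: 9 orbits of sizes [9, 9, 9, 9, 9, 9, 1, 1, 1].
With 9 cycles on 57 points, sign = (−1)^{57−9} = +1.

+1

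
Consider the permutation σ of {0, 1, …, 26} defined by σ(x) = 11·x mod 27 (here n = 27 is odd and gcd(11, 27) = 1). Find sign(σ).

-1

Start at x=5: 5 → 1 → 11 → 13 → 8 → 7 → 23 → … (one orbit).
π_11 has 4 disjoint cycles with lengths [18, 6, 2, 1] on {0,…,26}.
Σ(ℓ_i−1) = 27−4 = 23; sign = (−1)^23 = -1.
Zolotarev: (11|27) = -1, matching the cycle-count sign.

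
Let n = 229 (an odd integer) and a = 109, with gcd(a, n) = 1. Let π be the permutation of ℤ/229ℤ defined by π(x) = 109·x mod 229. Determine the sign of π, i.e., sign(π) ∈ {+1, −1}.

-1

Start at x=54: 54 → 161 → 145 → 4 → 207 → 121 → 136 → … (one orbit).
π_109 has 4 disjoint cycles with lengths [76, 76, 76, 1] on {0,…,228}.
With 4 cycles on 229 points, sign = (−1)^{229−4} = -1.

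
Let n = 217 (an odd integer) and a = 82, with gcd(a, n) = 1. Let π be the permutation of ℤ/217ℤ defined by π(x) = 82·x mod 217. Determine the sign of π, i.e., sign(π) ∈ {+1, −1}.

Trace 97: π^k(97) = [97, 142, 143, 8, 5, 193, 202] for k=0..6.
Cycle type of π: 30×6 + 15×2 + 6 + 1; total 10 cycles.
Σ(ℓ_i−1) = 217−10 = 207; sign = (−1)^207 = -1.

-1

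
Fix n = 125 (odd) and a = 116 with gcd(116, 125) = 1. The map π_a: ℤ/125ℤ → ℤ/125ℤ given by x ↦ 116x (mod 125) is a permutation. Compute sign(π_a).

Orbit of 21 under x↦116x: [21, 61, 76, 66, 31, 96, 11]… (length divides ord_125(116)).
Decompose π into cycles: lengths [25, 25, 25, 25, 5, 5, 5, 5, 1, 1, 1, 1, 1] (13 cycles, including the fixed point 0).
Σ(ℓ_i−1) = 125−13 = 112; sign = (−1)^112 = +1.
Check: (116/125) = +1 by Zolotarev.

+1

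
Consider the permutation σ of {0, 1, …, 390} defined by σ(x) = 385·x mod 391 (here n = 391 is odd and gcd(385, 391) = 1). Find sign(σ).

+1

Orbit of 77 under x↦385x: [77, 320, 35, 181, 87, 260, 4]… (length divides ord_391(385)).
The orbit structure of x ↦ 385x mod 391: 5 orbits of sizes [176, 176, 22, 16, 1].
391 − 5 = 386 transpositions; sign(π) = (−1)^386 = +1.
Check: (385/391) = +1 by Zolotarev.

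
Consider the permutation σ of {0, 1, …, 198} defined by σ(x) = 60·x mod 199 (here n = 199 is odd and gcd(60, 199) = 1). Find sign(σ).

Start at x=125: 125 → 137 → 61 → 78 → 103 → 11 → 63 → … (one orbit).
The orbit structure of x ↦ 60x mod 199: 10 orbits of sizes [22, 22, 22, 22, 22, 22, 22, 22, 22, 1].
10 cycles on 199: each ℓ→(−1)^(ℓ−1), product (−1)^189 = -1.
Via Zolotarev, sign(π_{60}) = (60|199) = -1.

-1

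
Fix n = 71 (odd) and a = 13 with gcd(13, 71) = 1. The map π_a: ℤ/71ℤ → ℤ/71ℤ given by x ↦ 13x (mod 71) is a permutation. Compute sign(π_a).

-1

Start at x=48: 48 → 56 → 18 → 21 → 60 → 70 → 58 → … (one orbit).
The orbit structure of x ↦ 13x mod 71: 2 orbits of sizes [70, 1].
sign(π) = (−1)^{n − #cycles} = (−1)^{71−2} = (−1)^69 = -1.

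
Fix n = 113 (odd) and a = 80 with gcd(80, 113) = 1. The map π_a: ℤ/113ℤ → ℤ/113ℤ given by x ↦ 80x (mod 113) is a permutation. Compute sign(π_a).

Trace 112: π^k(112) = [112, 33, 41, 3, 14, 103, 104] for k=0..6.
Cycle type of π: 112 + 1; total 2 cycles.
2 cycles on 113: each ℓ→(−1)^(ℓ−1), product (−1)^111 = -1.

-1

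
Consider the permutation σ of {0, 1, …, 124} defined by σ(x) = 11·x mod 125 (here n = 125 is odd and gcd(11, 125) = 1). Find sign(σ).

+1

Orbit of 96 under x↦11x: [96, 56, 116, 26, 36, 21, 106]… (length divides ord_125(11)).
13 cycles of lengths [25, 25, 25, 25, 5, 5, 5, 5, 1, 1, 1, 1, 1].
With 13 cycles on 125 points, sign = (−1)^{125−13} = +1.
Via Zolotarev, sign(π_{11}) = (11|125) = +1.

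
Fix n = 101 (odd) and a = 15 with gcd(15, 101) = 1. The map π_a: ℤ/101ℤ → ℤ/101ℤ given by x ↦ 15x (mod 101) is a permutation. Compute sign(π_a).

-1

Orbit of 9 under x↦15x: [9, 34, 5, 75, 14, 8, 19]… (length divides ord_101(15)).
2 cycles of lengths [100, 1].
sign(π) = (−1)^{n − #cycles} = (−1)^{101−2} = (−1)^99 = -1.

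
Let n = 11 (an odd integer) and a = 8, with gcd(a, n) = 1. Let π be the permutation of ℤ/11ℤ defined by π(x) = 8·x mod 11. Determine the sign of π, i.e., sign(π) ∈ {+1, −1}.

-1

Orbit of 7 under x↦8x: [7, 1, 8, 9, 6, 4, 10]… (length divides ord_11(8)).
Cycle type of π: 10 + 1; total 2 cycles.
With 2 cycles on 11 points, sign = (−1)^{11−2} = -1.
Via Zolotarev, sign(π_{8}) = (8|11) = -1.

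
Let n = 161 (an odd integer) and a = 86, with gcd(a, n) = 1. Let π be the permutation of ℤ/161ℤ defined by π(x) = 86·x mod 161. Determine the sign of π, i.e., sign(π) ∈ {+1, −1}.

-1

Start at x=43: 43 → 156 → 53 → 50 → 114 → 144 → 148 → … (one orbit).
Decompose π into cycles: lengths [66, 66, 22, 3, 3, 1] (6 cycles, including the fixed point 0).
Σ(ℓ_i−1) = 161−6 = 155; sign = (−1)^155 = -1.
Zolotarev: (86|161) = -1, matching the cycle-count sign.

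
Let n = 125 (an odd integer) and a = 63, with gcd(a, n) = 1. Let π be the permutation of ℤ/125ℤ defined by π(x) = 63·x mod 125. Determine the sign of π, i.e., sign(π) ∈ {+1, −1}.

-1

Start at x=84: 84 → 42 → 21 → 73 → 99 → 112 → 56 → … (one orbit).
Decompose π into cycles: lengths [100, 20, 4, 1] (4 cycles, including the fixed point 0).
125 − 4 = 121 transpositions; sign(π) = (−1)^121 = -1.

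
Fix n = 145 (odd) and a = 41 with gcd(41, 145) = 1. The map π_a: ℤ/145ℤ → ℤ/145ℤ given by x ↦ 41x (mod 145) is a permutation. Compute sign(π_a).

-1

Orbit of 86 under x↦41x: [86, 46, 1, 41]… (length divides ord_145(41)).
The orbit structure of x ↦ 41x mod 145: 40 orbits of sizes [4, 4, 4, 4, 4, 4, 4, 4, 4, 4, 4, 4, 4, 4, 4, 4, 4, 4, 4, 4, 4, 4, 4, 4, 4, 4, 4, 4, 4, 4, 4, 4, 4, 4, 4, 1, 1, 1, 1, 1].
145 − 40 = 105 transpositions; sign(π) = (−1)^105 = -1.
(41|145)_J = -1 (Zolotarev's lemma cross-check).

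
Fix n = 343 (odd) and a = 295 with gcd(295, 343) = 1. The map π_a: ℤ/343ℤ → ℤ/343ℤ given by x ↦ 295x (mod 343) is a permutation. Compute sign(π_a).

Trace 1: π^k(1) = [1, 295, 246, 197, 148, 99, 50] for k=0..6.
91 cycles of lengths [7, 7, 7, 7, 7, 7, 7, 7, 7, 7, 7, 7, 7, 7, 7, 7, 7, 7, 7, 7, 7, 7, 7, 7, 7, 7, 7, 7, 7, 7, 7, 7, 7, 7, 7, 7, 7, 7, 7, 7, 7, 7, 1, 1, 1, 1, 1, 1, 1, 1, 1, 1, 1, 1, 1, 1, 1, 1, 1, 1, 1, 1, 1, 1, 1, 1, 1, 1, 1, 1, 1, 1, 1, 1, 1, 1, 1, 1, 1, 1, 1, 1, 1, 1, 1, 1, 1, 1, 1, 1, 1].
sign(π) = (−1)^{n − #cycles} = (−1)^{343−91} = (−1)^252 = +1.
Zolotarev: (295|343) = +1, matching the cycle-count sign.

+1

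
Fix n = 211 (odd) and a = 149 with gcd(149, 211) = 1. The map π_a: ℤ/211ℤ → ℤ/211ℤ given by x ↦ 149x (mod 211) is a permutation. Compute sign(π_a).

Trace 153: π^k(153) = [153, 9, 75, 203, 74, 54, 28] for k=0..6.
The orbit structure of x ↦ 149x mod 211: 2 orbits of sizes [210, 1].
211 − 2 = 209 transpositions; sign(π) = (−1)^209 = -1.
Zolotarev: (149|211) = -1, matching the cycle-count sign.

-1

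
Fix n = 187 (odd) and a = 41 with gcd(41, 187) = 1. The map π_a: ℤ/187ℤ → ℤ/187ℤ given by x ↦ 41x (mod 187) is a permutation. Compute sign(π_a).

+1

Start at x=169: 169 → 10 → 36 → 167 → 115 → 40 → 144 → … (one orbit).
Decompose π into cycles: lengths [80, 80, 16, 10, 1] (5 cycles, including the fixed point 0).
With 5 cycles on 187 points, sign = (−1)^{187−5} = +1.
The Jacobi symbol (41|187) = +1 (Zolotarev) agrees.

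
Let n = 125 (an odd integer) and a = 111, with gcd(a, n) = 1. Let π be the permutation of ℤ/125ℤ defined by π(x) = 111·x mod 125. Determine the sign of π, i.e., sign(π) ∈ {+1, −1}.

Orbit of 101 under x↦111x: [101, 86, 46, 106, 16, 26, 11]… (length divides ord_125(111)).
π_111 has 13 disjoint cycles with lengths [25, 25, 25, 25, 5, 5, 5, 5, 1, 1, 1, 1, 1] on {0,…,124}.
13 cycles on 125: each ℓ→(−1)^(ℓ−1), product (−1)^112 = +1.
(111|125)_J = +1 (Zolotarev's lemma cross-check).

+1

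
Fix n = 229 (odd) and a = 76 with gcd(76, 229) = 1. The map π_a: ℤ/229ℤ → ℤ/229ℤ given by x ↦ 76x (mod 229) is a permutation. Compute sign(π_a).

+1

Trace 108: π^k(108) = [108, 193, 12, 225, 154, 25, 68] for k=0..6.
Cycle type of π: 114×2 + 1; total 3 cycles.
sign(π) = (−1)^{n − #cycles} = (−1)^{229−3} = (−1)^226 = +1.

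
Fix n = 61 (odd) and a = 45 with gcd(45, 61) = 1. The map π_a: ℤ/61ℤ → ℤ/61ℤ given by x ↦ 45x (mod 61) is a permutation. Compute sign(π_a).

+1

Start at x=3: 3 → 13 → 36 → 34 → 5 → 42 → 60 → … (one orbit).
Cycle type of π: 30×2 + 1; total 3 cycles.
n − c = 61 − 3 = 58; sign = (−1)^58 = +1.
(45|61)_J = +1 (Zolotarev's lemma cross-check).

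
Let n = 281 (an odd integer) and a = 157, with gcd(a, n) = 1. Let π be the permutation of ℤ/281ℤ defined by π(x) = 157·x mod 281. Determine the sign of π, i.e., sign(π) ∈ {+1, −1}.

Start at x=280: 280 → 124 → 79 → 39 → 222 → 10 → 165 → … (one orbit).
Cycle type of π: 28×10 + 1; total 11 cycles.
Σ(ℓ_i−1) = 281−11 = 270; sign = (−1)^270 = +1.
Via Zolotarev, sign(π_{157}) = (157|281) = +1.

+1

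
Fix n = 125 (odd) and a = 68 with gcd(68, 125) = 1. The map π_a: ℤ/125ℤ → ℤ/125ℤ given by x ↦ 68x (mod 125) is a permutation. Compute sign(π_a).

-1

Start at x=57: 57 → 1 → 68 → 124 → 57 (one orbit).
The orbit structure of x ↦ 68x mod 125: 32 orbits of sizes [4, 4, 4, 4, 4, 4, 4, 4, 4, 4, 4, 4, 4, 4, 4, 4, 4, 4, 4, 4, 4, 4, 4, 4, 4, 4, 4, 4, 4, 4, 4, 1].
125 − 32 = 93 transpositions; sign(π) = (−1)^93 = -1.
The Jacobi symbol (68|125) = -1 (Zolotarev) agrees.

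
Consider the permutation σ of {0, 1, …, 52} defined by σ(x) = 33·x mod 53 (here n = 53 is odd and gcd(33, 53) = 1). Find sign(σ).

-1

Start at x=21: 21 → 4 → 26 → 10 → 12 → 25 → 30 → … (one orbit).
Cycle lengths of π_33 on ℤ/53ℤ: [52, 1]; 2 cycles in total.
53 − 2 = 51 transpositions; sign(π) = (−1)^51 = -1.
Zolotarev: (33|53) = -1, matching the cycle-count sign.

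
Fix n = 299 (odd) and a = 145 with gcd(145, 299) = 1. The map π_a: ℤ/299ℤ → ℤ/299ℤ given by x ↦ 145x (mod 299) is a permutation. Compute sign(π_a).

Start at x=179: 179 → 241 → 261 → 171 → 277 → 99 → 3 → … (one orbit).
Cycle lengths of π_145 on ℤ/299ℤ: [132, 132, 22, 12, 1]; 5 cycles in total.
With 5 cycles on 299 points, sign = (−1)^{299−5} = +1.
Zolotarev: (145|299) = +1, matching the cycle-count sign.

+1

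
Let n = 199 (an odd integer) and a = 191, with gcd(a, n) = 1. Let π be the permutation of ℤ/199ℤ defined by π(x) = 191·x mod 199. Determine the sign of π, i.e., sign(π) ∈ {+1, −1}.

-1

Start at x=61: 61 → 109 → 123 → 11 → 111 → 107 → 139 → … (one orbit).
4 cycles of lengths [66, 66, 66, 1].
4 cycles on 199: each ℓ→(−1)^(ℓ−1), product (−1)^195 = -1.
The Jacobi symbol (191|199) = -1 (Zolotarev) agrees.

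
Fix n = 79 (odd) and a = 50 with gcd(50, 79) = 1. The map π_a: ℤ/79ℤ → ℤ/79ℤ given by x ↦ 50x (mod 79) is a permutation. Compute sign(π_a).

Start at x=73: 73 → 16 → 10 → 26 → 36 → 62 → 19 → … (one orbit).
Decompose π into cycles: lengths [39, 39, 1] (3 cycles, including the fixed point 0).
With 3 cycles on 79 points, sign = (−1)^{79−3} = +1.

+1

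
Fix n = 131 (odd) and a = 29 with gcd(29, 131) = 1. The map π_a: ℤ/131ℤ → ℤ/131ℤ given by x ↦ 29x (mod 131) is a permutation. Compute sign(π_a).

Trace 97: π^k(97) = [97, 62, 95, 4, 116, 89, 92] for k=0..6.
The orbit structure of x ↦ 29x mod 131: 2 orbits of sizes [130, 1].
131 − 2 = 129 transpositions; sign(π) = (−1)^129 = -1.
The Jacobi symbol (29|131) = -1 (Zolotarev) agrees.

-1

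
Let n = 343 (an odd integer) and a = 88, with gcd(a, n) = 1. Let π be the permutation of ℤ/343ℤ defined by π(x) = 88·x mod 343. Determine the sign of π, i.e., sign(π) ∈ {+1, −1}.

+1

Start at x=317: 317 → 113 → 340 → 79 → 92 → 207 → 37 → … (one orbit).
7 cycles of lengths [147, 147, 21, 21, 3, 3, 1].
With 7 cycles on 343 points, sign = (−1)^{343−7} = +1.
The Jacobi symbol (88|343) = +1 (Zolotarev) agrees.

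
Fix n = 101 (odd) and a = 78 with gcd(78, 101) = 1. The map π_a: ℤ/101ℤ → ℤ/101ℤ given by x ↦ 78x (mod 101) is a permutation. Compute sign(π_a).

+1

Orbit of 71 under x↦78x: [71, 84, 88, 97, 92, 5, 87]… (length divides ord_101(78)).
The orbit structure of x ↦ 78x mod 101: 5 orbits of sizes [25, 25, 25, 25, 1].
101 − 5 = 96 transpositions; sign(π) = (−1)^96 = +1.
The Jacobi symbol (78|101) = +1 (Zolotarev) agrees.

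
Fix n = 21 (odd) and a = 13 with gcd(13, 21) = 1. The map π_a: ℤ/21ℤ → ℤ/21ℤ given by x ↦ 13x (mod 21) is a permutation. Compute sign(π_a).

-1

Start at x=1: 1 → 13 → 1 (one orbit).
Cycle type of π: 2×9 + 1×3; total 12 cycles.
12 cycles on 21: each ℓ→(−1)^(ℓ−1), product (−1)^9 = -1.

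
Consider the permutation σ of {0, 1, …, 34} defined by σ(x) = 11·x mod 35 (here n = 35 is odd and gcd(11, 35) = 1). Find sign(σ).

+1

Orbit of 16 under x↦11x: [16, 1, 11]… (length divides ord_35(11)).
Cycle type of π: 3×10 + 1×5; total 15 cycles.
sign(π) = (−1)^{n − #cycles} = (−1)^{35−15} = (−1)^20 = +1.
The Jacobi symbol (11|35) = +1 (Zolotarev) agrees.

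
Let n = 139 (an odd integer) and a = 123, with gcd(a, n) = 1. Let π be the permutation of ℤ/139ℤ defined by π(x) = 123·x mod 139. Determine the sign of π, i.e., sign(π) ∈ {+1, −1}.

Trace 19: π^k(19) = [19, 113, 138, 16, 22, 65, 72] for k=0..6.
The orbit structure of x ↦ 123x mod 139: 2 orbits of sizes [138, 1].
sign(π) = (−1)^{n − #cycles} = (−1)^{139−2} = (−1)^137 = -1.

-1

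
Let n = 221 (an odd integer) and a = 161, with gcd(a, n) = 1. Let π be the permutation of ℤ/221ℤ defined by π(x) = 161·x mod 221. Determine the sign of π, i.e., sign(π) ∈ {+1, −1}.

-1

Trace 151: π^k(151) = [151, 1, 161, 64, 138, 118, 213] for k=0..6.
Cycle type of π: 8×26 + 4×3 + 1; total 30 cycles.
Σ(ℓ_i−1) = 221−30 = 191; sign = (−1)^191 = -1.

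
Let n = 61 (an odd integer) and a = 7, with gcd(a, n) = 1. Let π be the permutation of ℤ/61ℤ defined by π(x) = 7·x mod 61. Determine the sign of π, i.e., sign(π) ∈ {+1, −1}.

-1

Trace 43: π^k(43) = [43, 57, 33, 48, 31, 34, 55] for k=0..6.
Cycle type of π: 60 + 1; total 2 cycles.
sign(π) = (−1)^{n − #cycles} = (−1)^{61−2} = (−1)^59 = -1.
The Jacobi symbol (7|61) = -1 (Zolotarev) agrees.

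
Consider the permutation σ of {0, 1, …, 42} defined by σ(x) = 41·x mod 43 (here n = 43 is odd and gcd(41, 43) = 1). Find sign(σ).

+1

Orbit of 1 under x↦41x: [1, 41, 4, 35, 16, 11, 21]… (length divides ord_43(41)).
Decompose π into cycles: lengths [7, 7, 7, 7, 7, 7, 1] (7 cycles, including the fixed point 0).
With 7 cycles on 43 points, sign = (−1)^{43−7} = +1.
Zolotarev: (41|43) = +1, matching the cycle-count sign.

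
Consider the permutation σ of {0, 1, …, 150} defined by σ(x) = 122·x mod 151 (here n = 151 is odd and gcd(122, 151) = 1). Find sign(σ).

Orbit of 68 under x↦122x: [68, 142, 110, 132, 98, 27, 123]… (length divides ord_151(122)).
π_122 has 4 disjoint cycles with lengths [50, 50, 50, 1] on {0,…,150}.
Σ(ℓ_i−1) = 151−4 = 147; sign = (−1)^147 = -1.

-1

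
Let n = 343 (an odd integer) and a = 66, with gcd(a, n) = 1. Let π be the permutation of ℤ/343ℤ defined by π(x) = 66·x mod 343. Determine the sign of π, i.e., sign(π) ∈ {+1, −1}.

Trace 137: π^k(137) = [137, 124, 295, 262, 142, 111, 123] for k=0..6.
Cycle lengths of π_66 on ℤ/343ℤ: [294, 42, 6, 1]; 4 cycles in total.
Σ(ℓ_i−1) = 343−4 = 339; sign = (−1)^339 = -1.
The Jacobi symbol (66|343) = -1 (Zolotarev) agrees.

-1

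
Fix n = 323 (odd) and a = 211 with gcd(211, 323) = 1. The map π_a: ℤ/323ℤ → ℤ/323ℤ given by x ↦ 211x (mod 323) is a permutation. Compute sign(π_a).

+1

Trace 157: π^k(157) = [157, 181, 77, 97, 118, 27, 206] for k=0..6.
π_211 has 5 disjoint cycles with lengths [144, 144, 18, 16, 1] on {0,…,322}.
sign(π) = (−1)^{n − #cycles} = (−1)^{323−5} = (−1)^318 = +1.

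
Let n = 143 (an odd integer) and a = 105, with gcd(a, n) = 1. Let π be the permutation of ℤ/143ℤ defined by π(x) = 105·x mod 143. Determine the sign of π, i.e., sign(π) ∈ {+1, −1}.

-1

Orbit of 79 under x↦105x: [79, 1, 105, 14, 40, 53, 131]… (length divides ord_143(105)).
π_105 has 26 disjoint cycles with lengths [10, 10, 10, 10, 10, 10, 10, 10, 10, 10, 10, 10, 10, 1, 1, 1, 1, 1, 1, 1, 1, 1, 1, 1, 1, 1] on {0,…,142}.
n − c = 143 − 26 = 117; sign = (−1)^117 = -1.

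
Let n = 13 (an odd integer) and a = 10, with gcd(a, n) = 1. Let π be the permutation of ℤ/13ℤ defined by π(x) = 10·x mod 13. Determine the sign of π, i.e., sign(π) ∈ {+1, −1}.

+1

Orbit of 9 under x↦10x: [9, 12, 3, 4, 1, 10]… (length divides ord_13(10)).
Decompose π into cycles: lengths [6, 6, 1] (3 cycles, including the fixed point 0).
n − c = 13 − 3 = 10; sign = (−1)^10 = +1.
Zolotarev: (10|13) = +1, matching the cycle-count sign.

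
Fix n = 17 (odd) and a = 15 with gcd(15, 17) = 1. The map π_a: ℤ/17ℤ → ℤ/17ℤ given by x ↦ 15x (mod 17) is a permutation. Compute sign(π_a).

Orbit of 2 under x↦15x: [2, 13, 8, 1, 15, 4, 9]… (length divides ord_17(15)).
Cycle type of π: 8×2 + 1; total 3 cycles.
n − c = 17 − 3 = 14; sign = (−1)^14 = +1.
Via Zolotarev, sign(π_{15}) = (15|17) = +1.

+1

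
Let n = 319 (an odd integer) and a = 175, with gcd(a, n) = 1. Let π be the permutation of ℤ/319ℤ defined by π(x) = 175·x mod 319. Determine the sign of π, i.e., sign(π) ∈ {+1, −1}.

-1

Trace 175: π^k(175) = [175, 1] for k=0..1.
174 cycles of lengths [2, 2, 2, 2, 2, 2, 2, 2, 2, 2, 2, 2, 2, 2, 2, 2, 2, 2, 2, 2, 2, 2, 2, 2, 2, 2, 2, 2, 2, 2, 2, 2, 2, 2, 2, 2, 2, 2, 2, 2, 2, 2, 2, 2, 2, 2, 2, 2, 2, 2, 2, 2, 2, 2, 2, 2, 2, 2, 2, 2, 2, 2, 2, 2, 2, 2, 2, 2, 2, 2, 2, 2, 2, 2, 2, 2, 2, 2, 2, 2, 2, 2, 2, 2, 2, 2, 2, 2, 2, 2, 2, 2, 2, 2, 2, 2, 2, 2, 2, 2, 2, 2, 2, 2, 2, 2, 2, 2, 2, 2, 2, 2, 2, 2, 2, 2, 2, 2, 2, 2, 2, 2, 2, 2, 2, 2, 2, 2, 2, 2, 2, 2, 2, 2, 2, 2, 2, 2, 2, 2, 2, 2, 2, 2, 2, 1, 1, 1, 1, 1, 1, 1, 1, 1, 1, 1, 1, 1, 1, 1, 1, 1, 1, 1, 1, 1, 1, 1, 1, 1, 1, 1, 1, 1].
With 174 cycles on 319 points, sign = (−1)^{319−174} = -1.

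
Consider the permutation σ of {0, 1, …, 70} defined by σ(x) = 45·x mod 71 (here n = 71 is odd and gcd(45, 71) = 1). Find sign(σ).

Start at x=1: 1 → 45 → 37 → 32 → 20 → 48 → 30 → 1 (one orbit).
The orbit structure of x ↦ 45x mod 71: 11 orbits of sizes [7, 7, 7, 7, 7, 7, 7, 7, 7, 7, 1].
71 − 11 = 60 transpositions; sign(π) = (−1)^60 = +1.

+1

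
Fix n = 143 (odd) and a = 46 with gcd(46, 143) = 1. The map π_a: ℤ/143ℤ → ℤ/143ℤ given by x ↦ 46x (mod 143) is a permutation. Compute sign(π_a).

Trace 85: π^k(85) = [85, 49, 109, 9, 128, 25, 6] for k=0..6.
5 cycles of lengths [60, 60, 12, 10, 1].
sign(π) = (−1)^{n − #cycles} = (−1)^{143−5} = (−1)^138 = +1.

+1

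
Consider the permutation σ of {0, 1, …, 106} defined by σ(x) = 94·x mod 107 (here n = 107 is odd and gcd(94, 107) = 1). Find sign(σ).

Start at x=45: 45 → 57 → 8 → 3 → 68 → 79 → 43 → … (one orbit).
Cycle lengths of π_94 on ℤ/107ℤ: [106, 1]; 2 cycles in total.
n − c = 107 − 2 = 105; sign = (−1)^105 = -1.
(94|107)_J = -1 (Zolotarev's lemma cross-check).

-1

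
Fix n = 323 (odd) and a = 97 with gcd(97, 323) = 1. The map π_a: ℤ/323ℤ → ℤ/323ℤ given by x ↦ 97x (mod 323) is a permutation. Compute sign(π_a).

+1

Start at x=225: 225 → 184 → 83 → 299 → 256 → 284 → 93 → … (one orbit).
π_97 has 5 disjoint cycles with lengths [144, 144, 18, 16, 1] on {0,…,322}.
5 cycles on 323: each ℓ→(−1)^(ℓ−1), product (−1)^318 = +1.
(97|323)_J = +1 (Zolotarev's lemma cross-check).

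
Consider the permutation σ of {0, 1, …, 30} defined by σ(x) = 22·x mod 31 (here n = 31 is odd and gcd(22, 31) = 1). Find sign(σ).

-1

Start at x=27: 27 → 5 → 17 → 2 → 13 → 7 → 30 → … (one orbit).
2 cycles of lengths [30, 1].
31 − 2 = 29 transpositions; sign(π) = (−1)^29 = -1.
Zolotarev: (22|31) = -1, matching the cycle-count sign.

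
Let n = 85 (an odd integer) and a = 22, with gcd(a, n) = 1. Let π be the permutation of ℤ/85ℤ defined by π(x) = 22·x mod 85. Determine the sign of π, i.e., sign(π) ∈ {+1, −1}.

+1

Trace 9: π^k(9) = [9, 28, 21, 37, 49, 58, 1] for k=0..6.
Cycle type of π: 16×5 + 4 + 1; total 7 cycles.
Σ(ℓ_i−1) = 85−7 = 78; sign = (−1)^78 = +1.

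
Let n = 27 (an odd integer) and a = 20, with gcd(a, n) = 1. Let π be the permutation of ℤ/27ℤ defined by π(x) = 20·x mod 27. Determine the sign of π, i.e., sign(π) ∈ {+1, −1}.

-1

Orbit of 16 under x↦20x: [16, 23, 1, 20, 22, 8, 25]… (length divides ord_27(20)).
The orbit structure of x ↦ 20x mod 27: 4 orbits of sizes [18, 6, 2, 1].
Σ(ℓ_i−1) = 27−4 = 23; sign = (−1)^23 = -1.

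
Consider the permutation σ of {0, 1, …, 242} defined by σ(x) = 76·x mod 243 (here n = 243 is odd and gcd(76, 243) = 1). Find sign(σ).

+1

Start at x=217: 217 → 211 → 241 → 91 → 112 → 7 → 46 → … (one orbit).
Cycle type of π: 81×2 + 27×2 + 9×2 + 3×2 + 1×3; total 11 cycles.
n − c = 243 − 11 = 232; sign = (−1)^232 = +1.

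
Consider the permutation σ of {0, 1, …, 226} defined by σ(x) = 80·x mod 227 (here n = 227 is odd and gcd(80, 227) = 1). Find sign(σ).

-1

Trace 26: π^k(26) = [26, 37, 9, 39, 169, 127, 172] for k=0..6.
The orbit structure of x ↦ 80x mod 227: 2 orbits of sizes [226, 1].
Σ(ℓ_i−1) = 227−2 = 225; sign = (−1)^225 = -1.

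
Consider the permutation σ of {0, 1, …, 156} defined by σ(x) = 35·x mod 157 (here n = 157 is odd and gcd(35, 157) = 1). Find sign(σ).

Orbit of 1 under x↦35x: [1, 35, 126, 14, 19, 37, 39]… (length divides ord_157(35)).
Decompose π into cycles: lengths [39, 39, 39, 39, 1] (5 cycles, including the fixed point 0).
5 cycles on 157: each ℓ→(−1)^(ℓ−1), product (−1)^152 = +1.
The Jacobi symbol (35|157) = +1 (Zolotarev) agrees.

+1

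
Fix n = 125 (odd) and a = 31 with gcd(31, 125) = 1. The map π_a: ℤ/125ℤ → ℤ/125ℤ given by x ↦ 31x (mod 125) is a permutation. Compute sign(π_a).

Start at x=116: 116 → 96 → 101 → 6 → 61 → 16 → 121 → … (one orbit).
Decompose π into cycles: lengths [25, 25, 25, 25, 5, 5, 5, 5, 1, 1, 1, 1, 1] (13 cycles, including the fixed point 0).
Σ(ℓ_i−1) = 125−13 = 112; sign = (−1)^112 = +1.

+1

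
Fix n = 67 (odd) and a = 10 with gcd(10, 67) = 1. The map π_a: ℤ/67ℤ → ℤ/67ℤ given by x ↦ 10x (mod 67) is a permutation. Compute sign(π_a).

Start at x=21: 21 → 9 → 23 → 29 → 22 → 19 → 56 → … (one orbit).
3 cycles of lengths [33, 33, 1].
3 cycles on 67: each ℓ→(−1)^(ℓ−1), product (−1)^64 = +1.

+1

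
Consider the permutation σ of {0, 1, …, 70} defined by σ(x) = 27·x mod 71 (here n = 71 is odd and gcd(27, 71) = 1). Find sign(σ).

Start at x=10: 10 → 57 → 48 → 18 → 60 → 58 → 4 → … (one orbit).
π_27 has 3 disjoint cycles with lengths [35, 35, 1] on {0,…,70}.
3 cycles on 71: each ℓ→(−1)^(ℓ−1), product (−1)^68 = +1.

+1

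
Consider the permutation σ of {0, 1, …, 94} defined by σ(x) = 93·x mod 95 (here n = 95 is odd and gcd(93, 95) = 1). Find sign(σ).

Orbit of 11 under x↦93x: [11, 73, 44, 7, 81, 28, 39]… (length divides ord_95(93)).
The orbit structure of x ↦ 93x mod 95: 6 orbits of sizes [36, 36, 9, 9, 4, 1].
Σ(ℓ_i−1) = 95−6 = 89; sign = (−1)^89 = -1.
Via Zolotarev, sign(π_{93}) = (93|95) = -1.

-1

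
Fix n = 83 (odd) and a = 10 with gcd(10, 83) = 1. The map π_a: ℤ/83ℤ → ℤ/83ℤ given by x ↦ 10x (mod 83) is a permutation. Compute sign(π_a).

+1

Trace 29: π^k(29) = [29, 41, 78, 33, 81, 63, 49] for k=0..6.
The orbit structure of x ↦ 10x mod 83: 3 orbits of sizes [41, 41, 1].
3 cycles on 83: each ℓ→(−1)^(ℓ−1), product (−1)^80 = +1.
Check: (10/83) = +1 by Zolotarev.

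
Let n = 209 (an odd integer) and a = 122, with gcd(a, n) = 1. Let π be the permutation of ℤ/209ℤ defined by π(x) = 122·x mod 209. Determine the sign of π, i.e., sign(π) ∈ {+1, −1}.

Trace 1: π^k(1) = [1, 122, 45, 56, 144, 12] for k=0..5.
44 cycles of lengths [6, 6, 6, 6, 6, 6, 6, 6, 6, 6, 6, 6, 6, 6, 6, 6, 6, 6, 6, 6, 6, 6, 6, 6, 6, 6, 6, 6, 6, 6, 6, 6, 6, 1, 1, 1, 1, 1, 1, 1, 1, 1, 1, 1].
sign(π) = (−1)^{n − #cycles} = (−1)^{209−44} = (−1)^165 = -1.
The Jacobi symbol (122|209) = -1 (Zolotarev) agrees.

-1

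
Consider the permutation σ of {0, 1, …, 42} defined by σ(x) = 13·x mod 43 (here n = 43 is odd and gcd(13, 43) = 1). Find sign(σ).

Start at x=25: 25 → 24 → 11 → 14 → 10 → 1 → 13 → … (one orbit).
Cycle type of π: 21×2 + 1; total 3 cycles.
Σ(ℓ_i−1) = 43−3 = 40; sign = (−1)^40 = +1.
Zolotarev: (13|43) = +1, matching the cycle-count sign.

+1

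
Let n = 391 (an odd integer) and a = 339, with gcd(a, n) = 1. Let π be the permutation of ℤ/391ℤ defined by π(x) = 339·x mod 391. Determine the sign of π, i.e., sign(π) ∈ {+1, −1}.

Start at x=390: 390 → 52 → 33 → 239 → 84 → 324 → 356 → … (one orbit).
The orbit structure of x ↦ 339x mod 391: 26 orbits of sizes [22, 22, 22, 22, 22, 22, 22, 22, 22, 22, 22, 22, 22, 22, 22, 22, 22, 2, 2, 2, 2, 2, 2, 2, 2, 1].
391 − 26 = 365 transpositions; sign(π) = (−1)^365 = -1.
Check: (339/391) = -1 by Zolotarev.

-1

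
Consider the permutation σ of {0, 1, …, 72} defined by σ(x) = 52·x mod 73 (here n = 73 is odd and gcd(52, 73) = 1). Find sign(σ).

Trace 7: π^k(7) = [7, 72, 21, 70, 63, 64, 43] for k=0..6.
Cycle type of π: 24×3 + 1; total 4 cycles.
4 cycles on 73: each ℓ→(−1)^(ℓ−1), product (−1)^69 = -1.

-1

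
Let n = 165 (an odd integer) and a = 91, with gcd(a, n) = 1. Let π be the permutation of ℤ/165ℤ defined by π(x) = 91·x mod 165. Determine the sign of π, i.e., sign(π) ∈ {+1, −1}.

+1

Start at x=1: 1 → 91 → 31 → 16 → 136 → 1 (one orbit).
The orbit structure of x ↦ 91x mod 165: 45 orbits of sizes [5, 5, 5, 5, 5, 5, 5, 5, 5, 5, 5, 5, 5, 5, 5, 5, 5, 5, 5, 5, 5, 5, 5, 5, 5, 5, 5, 5, 5, 5, 1, 1, 1, 1, 1, 1, 1, 1, 1, 1, 1, 1, 1, 1, 1].
Σ(ℓ_i−1) = 165−45 = 120; sign = (−1)^120 = +1.
The Jacobi symbol (91|165) = +1 (Zolotarev) agrees.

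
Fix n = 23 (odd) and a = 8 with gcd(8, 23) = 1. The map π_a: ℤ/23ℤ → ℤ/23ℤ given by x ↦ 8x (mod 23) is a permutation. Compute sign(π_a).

Orbit of 1 under x↦8x: [1, 8, 18, 6, 2, 16, 13]… (length divides ord_23(8)).
Cycle lengths of π_8 on ℤ/23ℤ: [11, 11, 1]; 3 cycles in total.
With 3 cycles on 23 points, sign = (−1)^{23−3} = +1.

+1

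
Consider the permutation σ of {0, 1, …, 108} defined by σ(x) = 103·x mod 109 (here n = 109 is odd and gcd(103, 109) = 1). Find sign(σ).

-1

Trace 91: π^k(91) = [91, 108, 6, 73, 107, 12, 37] for k=0..6.
Cycle lengths of π_103 on ℤ/109ℤ: [108, 1]; 2 cycles in total.
2 cycles on 109: each ℓ→(−1)^(ℓ−1), product (−1)^107 = -1.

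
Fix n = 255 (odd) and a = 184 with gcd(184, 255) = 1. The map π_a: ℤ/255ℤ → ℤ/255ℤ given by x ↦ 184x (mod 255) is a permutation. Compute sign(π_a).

-1

Orbit of 196 under x↦184x: [196, 109, 166, 199, 151, 244, 16]… (length divides ord_255(184)).
24 cycles of lengths [16, 16, 16, 16, 16, 16, 16, 16, 16, 16, 16, 16, 16, 16, 16, 2, 2, 2, 2, 2, 2, 1, 1, 1].
With 24 cycles on 255 points, sign = (−1)^{255−24} = -1.
The Jacobi symbol (184|255) = -1 (Zolotarev) agrees.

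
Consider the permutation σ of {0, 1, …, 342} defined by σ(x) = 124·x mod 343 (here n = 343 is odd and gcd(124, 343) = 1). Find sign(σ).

-1

Start at x=66: 66 → 295 → 222 → 88 → 279 → 296 → 3 → … (one orbit).
Cycle lengths of π_124 on ℤ/343ℤ: [294, 42, 6, 1]; 4 cycles in total.
343 − 4 = 339 transpositions; sign(π) = (−1)^339 = -1.
(124|343)_J = -1 (Zolotarev's lemma cross-check).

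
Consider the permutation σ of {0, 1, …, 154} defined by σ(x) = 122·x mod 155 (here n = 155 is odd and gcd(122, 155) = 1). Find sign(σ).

+1

Start at x=122: 122 → 4 → 23 → 16 → 92 → 64 → 58 → … (one orbit).
Cycle lengths of π_122 on ℤ/155ℤ: [20, 20, 20, 20, 20, 20, 10, 10, 10, 4, 1]; 11 cycles in total.
sign(π) = (−1)^{n − #cycles} = (−1)^{155−11} = (−1)^144 = +1.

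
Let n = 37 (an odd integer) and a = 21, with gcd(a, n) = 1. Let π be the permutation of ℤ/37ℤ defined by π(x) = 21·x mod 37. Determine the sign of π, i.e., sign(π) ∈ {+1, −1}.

Start at x=1: 1 → 21 → 34 → 11 → 9 → 4 → 10 → … (one orbit).
Cycle type of π: 18×2 + 1; total 3 cycles.
3 cycles on 37: each ℓ→(−1)^(ℓ−1), product (−1)^34 = +1.
(21|37)_J = +1 (Zolotarev's lemma cross-check).

+1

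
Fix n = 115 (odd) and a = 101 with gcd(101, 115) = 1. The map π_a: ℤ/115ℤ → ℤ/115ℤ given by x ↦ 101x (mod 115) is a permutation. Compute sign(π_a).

+1

Orbit of 26 under x↦101x: [26, 96, 36, 71, 41, 1, 101]… (length divides ord_115(101)).
Cycle lengths of π_101 on ℤ/115ℤ: [11, 11, 11, 11, 11, 11, 11, 11, 11, 11, 1, 1, 1, 1, 1]; 15 cycles in total.
With 15 cycles on 115 points, sign = (−1)^{115−15} = +1.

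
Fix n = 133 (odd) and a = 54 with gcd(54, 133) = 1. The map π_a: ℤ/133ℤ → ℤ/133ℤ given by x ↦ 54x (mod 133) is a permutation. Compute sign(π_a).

-1

Start at x=100: 100 → 80 → 64 → 131 → 25 → 20 → 16 → … (one orbit).
10 cycles of lengths [18, 18, 18, 18, 18, 18, 9, 9, 6, 1].
n − c = 133 − 10 = 123; sign = (−1)^123 = -1.
(54|133)_J = -1 (Zolotarev's lemma cross-check).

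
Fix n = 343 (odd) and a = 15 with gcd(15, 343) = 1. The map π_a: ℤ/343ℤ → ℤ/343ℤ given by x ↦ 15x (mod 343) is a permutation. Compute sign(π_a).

Trace 274: π^k(274) = [274, 337, 253, 22, 330, 148, 162] for k=0..6.
Cycle type of π: 49×6 + 7×6 + 1×7; total 19 cycles.
n − c = 343 − 19 = 324; sign = (−1)^324 = +1.
Zolotarev: (15|343) = +1, matching the cycle-count sign.

+1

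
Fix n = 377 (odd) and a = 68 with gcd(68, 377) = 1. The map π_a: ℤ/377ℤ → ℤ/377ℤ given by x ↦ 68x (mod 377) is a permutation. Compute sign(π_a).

-1

Orbit of 347 under x↦68x: [347, 222, 16, 334, 92, 224, 152]… (length divides ord_377(68)).
10 cycles of lengths [84, 84, 84, 84, 28, 3, 3, 3, 3, 1].
10 cycles on 377: each ℓ→(−1)^(ℓ−1), product (−1)^367 = -1.
The Jacobi symbol (68|377) = -1 (Zolotarev) agrees.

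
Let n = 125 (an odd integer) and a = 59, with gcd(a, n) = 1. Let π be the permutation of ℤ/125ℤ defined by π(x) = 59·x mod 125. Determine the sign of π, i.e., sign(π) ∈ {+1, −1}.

+1

Trace 46: π^k(46) = [46, 89, 1, 59, 106, 4, 111] for k=0..6.
Cycle lengths of π_59 on ℤ/125ℤ: [50, 50, 10, 10, 2, 2, 1]; 7 cycles in total.
sign(π) = (−1)^{n − #cycles} = (−1)^{125−7} = (−1)^118 = +1.
(59|125)_J = +1 (Zolotarev's lemma cross-check).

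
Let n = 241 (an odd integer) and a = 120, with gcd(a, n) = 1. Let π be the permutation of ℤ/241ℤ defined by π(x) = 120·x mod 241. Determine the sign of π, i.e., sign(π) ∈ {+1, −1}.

+1

Orbit of 209 under x↦120x: [209, 16, 233, 4, 239, 1, 120]… (length divides ord_241(120)).
π_120 has 11 disjoint cycles with lengths [24, 24, 24, 24, 24, 24, 24, 24, 24, 24, 1] on {0,…,240}.
241 − 11 = 230 transpositions; sign(π) = (−1)^230 = +1.
Zolotarev: (120|241) = +1, matching the cycle-count sign.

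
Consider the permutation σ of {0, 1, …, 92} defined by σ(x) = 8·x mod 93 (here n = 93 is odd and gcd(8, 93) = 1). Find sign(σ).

-1

Orbit of 70 under x↦8x: [70, 2, 16, 35, 1, 8, 64]… (length divides ord_93(8)).
14 cycles of lengths [10, 10, 10, 10, 10, 10, 5, 5, 5, 5, 5, 5, 2, 1].
Σ(ℓ_i−1) = 93−14 = 79; sign = (−1)^79 = -1.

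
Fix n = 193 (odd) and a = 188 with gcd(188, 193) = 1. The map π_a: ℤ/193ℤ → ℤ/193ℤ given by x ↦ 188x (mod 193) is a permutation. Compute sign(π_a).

-1

Start at x=188: 188 → 25 → 68 → 46 → 156 → 185 → 40 → … (one orbit).
Decompose π into cycles: lengths [192, 1] (2 cycles, including the fixed point 0).
193 − 2 = 191 transpositions; sign(π) = (−1)^191 = -1.
The Jacobi symbol (188|193) = -1 (Zolotarev) agrees.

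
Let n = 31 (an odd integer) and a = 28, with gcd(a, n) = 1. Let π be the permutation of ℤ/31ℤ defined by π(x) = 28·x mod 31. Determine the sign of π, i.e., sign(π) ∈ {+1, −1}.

+1

Orbit of 16 under x↦28x: [16, 14, 20, 2, 25, 18, 8]… (length divides ord_31(28)).
Cycle lengths of π_28 on ℤ/31ℤ: [15, 15, 1]; 3 cycles in total.
With 3 cycles on 31 points, sign = (−1)^{31−3} = +1.
(28|31)_J = +1 (Zolotarev's lemma cross-check).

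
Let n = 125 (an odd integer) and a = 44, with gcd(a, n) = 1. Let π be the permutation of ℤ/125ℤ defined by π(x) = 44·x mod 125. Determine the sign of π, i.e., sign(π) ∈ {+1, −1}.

+1

Orbit of 86 under x↦44x: [86, 34, 121, 74, 6, 14, 116]… (length divides ord_125(44)).
7 cycles of lengths [50, 50, 10, 10, 2, 2, 1].
n − c = 125 − 7 = 118; sign = (−1)^118 = +1.
Via Zolotarev, sign(π_{44}) = (44|125) = +1.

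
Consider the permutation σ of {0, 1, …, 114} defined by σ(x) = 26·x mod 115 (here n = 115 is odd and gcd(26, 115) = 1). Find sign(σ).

Orbit of 16 under x↦26x: [16, 71, 6, 41, 31, 1, 26]… (length divides ord_115(26)).
Decompose π into cycles: lengths [11, 11, 11, 11, 11, 11, 11, 11, 11, 11, 1, 1, 1, 1, 1] (15 cycles, including the fixed point 0).
15 cycles on 115: each ℓ→(−1)^(ℓ−1), product (−1)^100 = +1.
Zolotarev: (26|115) = +1, matching the cycle-count sign.

+1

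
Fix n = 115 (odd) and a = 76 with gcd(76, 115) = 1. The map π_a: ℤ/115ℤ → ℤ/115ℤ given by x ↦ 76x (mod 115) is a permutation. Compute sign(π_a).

-1

Orbit of 51 under x↦76x: [51, 81, 61, 36, 91, 16, 66]… (length divides ord_115(76)).
10 cycles of lengths [22, 22, 22, 22, 22, 1, 1, 1, 1, 1].
Σ(ℓ_i−1) = 115−10 = 105; sign = (−1)^105 = -1.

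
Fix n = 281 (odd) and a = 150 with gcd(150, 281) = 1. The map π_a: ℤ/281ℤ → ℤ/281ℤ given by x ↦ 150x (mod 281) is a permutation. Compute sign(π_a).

-1

Trace 119: π^k(119) = [119, 147, 132, 130, 111, 71, 253] for k=0..6.
Cycle lengths of π_150 on ℤ/281ℤ: [280, 1]; 2 cycles in total.
With 2 cycles on 281 points, sign = (−1)^{281−2} = -1.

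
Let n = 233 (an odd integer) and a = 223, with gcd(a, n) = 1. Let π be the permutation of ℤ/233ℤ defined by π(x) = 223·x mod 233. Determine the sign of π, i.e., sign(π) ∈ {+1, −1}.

Trace 3: π^k(3) = [3, 203, 67, 29, 176, 104, 125] for k=0..6.
The orbit structure of x ↦ 223x mod 233: 2 orbits of sizes [232, 1].
With 2 cycles on 233 points, sign = (−1)^{233−2} = -1.

-1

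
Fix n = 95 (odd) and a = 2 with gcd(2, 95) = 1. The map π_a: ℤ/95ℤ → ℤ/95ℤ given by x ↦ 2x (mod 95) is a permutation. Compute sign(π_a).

+1

Trace 13: π^k(13) = [13, 26, 52, 9, 18, 36, 72] for k=0..6.
π_2 has 5 disjoint cycles with lengths [36, 36, 18, 4, 1] on {0,…,94}.
95 − 5 = 90 transpositions; sign(π) = (−1)^90 = +1.
The Jacobi symbol (2|95) = +1 (Zolotarev) agrees.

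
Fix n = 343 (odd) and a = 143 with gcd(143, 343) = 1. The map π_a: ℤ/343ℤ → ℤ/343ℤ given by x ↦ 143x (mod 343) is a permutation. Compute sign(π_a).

-1

Orbit of 275 under x↦143x: [275, 223, 333, 285, 281, 52, 233]… (length divides ord_343(143)).
The orbit structure of x ↦ 143x mod 343: 4 orbits of sizes [294, 42, 6, 1].
343 − 4 = 339 transpositions; sign(π) = (−1)^339 = -1.
Zolotarev: (143|343) = -1, matching the cycle-count sign.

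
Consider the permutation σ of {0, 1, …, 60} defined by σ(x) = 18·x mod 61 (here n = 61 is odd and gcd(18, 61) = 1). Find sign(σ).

-1

Trace 9: π^k(9) = [9, 40, 49, 28, 16, 44, 60] for k=0..6.
π_18 has 2 disjoint cycles with lengths [60, 1] on {0,…,60}.
61 − 2 = 59 transpositions; sign(π) = (−1)^59 = -1.
Zolotarev: (18|61) = -1, matching the cycle-count sign.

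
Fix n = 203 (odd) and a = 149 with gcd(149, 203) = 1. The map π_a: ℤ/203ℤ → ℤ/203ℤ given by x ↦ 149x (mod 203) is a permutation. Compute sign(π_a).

Orbit of 165 under x↦149x: [165, 22, 30, 4, 190, 93, 53]… (length divides ord_203(149)).
9 cycles of lengths [42, 42, 42, 42, 14, 14, 3, 3, 1].
Σ(ℓ_i−1) = 203−9 = 194; sign = (−1)^194 = +1.
Via Zolotarev, sign(π_{149}) = (149|203) = +1.

+1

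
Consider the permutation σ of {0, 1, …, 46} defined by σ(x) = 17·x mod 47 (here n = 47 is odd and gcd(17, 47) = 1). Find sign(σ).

Orbit of 32 under x↦17x: [32, 27, 36, 1, 17, 7, 25]… (length divides ord_47(17)).
Cycle type of π: 23×2 + 1; total 3 cycles.
47 − 3 = 44 transpositions; sign(π) = (−1)^44 = +1.
(17|47)_J = +1 (Zolotarev's lemma cross-check).

+1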